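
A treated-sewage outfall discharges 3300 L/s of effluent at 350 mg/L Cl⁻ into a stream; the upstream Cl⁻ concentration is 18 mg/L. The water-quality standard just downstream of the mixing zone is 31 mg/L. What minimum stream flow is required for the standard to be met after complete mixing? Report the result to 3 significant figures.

81000 L/s

Set C_mix = 31: (Q·18.00 + 3300·350.0) / (Q + 3300) = 31
→ Q = 3300·(350.0 − 31)/(31 − 18.00) = 80980 L/s.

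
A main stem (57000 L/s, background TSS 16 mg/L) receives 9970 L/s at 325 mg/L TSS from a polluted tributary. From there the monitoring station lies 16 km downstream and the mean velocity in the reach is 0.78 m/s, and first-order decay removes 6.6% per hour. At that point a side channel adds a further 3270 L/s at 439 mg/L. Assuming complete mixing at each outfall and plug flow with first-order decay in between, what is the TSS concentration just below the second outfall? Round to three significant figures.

60.5 mg/L

After mixing, C = (57000·16.00 + 9970·325.0) / 66970 = 4152000/66970 = 62.00 mg/L; combined flow 66970 L/s.
Travel time t = 16·1000 / 0.78 = 20510 s = 5.698 h.
6.6%/h lost → k = −ln(1 − 0.066) = 0.06828 h⁻¹.
After decay, C = 62.00 × e^(−kt) = 62.00 × 0.6777 = 42.02 mg/L.
Second outfall: C = (66970·42.02 + 3270·439.0)/70240 = 60.50 mg/L.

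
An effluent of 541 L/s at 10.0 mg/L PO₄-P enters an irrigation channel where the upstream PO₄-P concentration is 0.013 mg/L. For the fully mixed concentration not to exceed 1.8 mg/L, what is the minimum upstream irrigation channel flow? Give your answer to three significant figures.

Set C_mix = 1.8: (Q·0.01300 + 541.0·10.00) / (Q + 541.0) = 1.8
→ Q = 541.0·(10.00 − 1.8)/(1.8 − 0.01300) = 2482 L/s.

2480 L/s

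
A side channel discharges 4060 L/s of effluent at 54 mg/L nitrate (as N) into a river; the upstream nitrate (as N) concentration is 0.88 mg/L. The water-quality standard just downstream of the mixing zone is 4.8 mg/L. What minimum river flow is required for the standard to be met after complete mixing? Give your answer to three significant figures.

51000 L/s

Set C_mix = 4.8: (Q·0.8800 + 4060·54.00) / (Q + 4060) = 4.8
→ Q = 4060·(54.00 − 4.8)/(4.8 − 0.8800) = 50960 L/s.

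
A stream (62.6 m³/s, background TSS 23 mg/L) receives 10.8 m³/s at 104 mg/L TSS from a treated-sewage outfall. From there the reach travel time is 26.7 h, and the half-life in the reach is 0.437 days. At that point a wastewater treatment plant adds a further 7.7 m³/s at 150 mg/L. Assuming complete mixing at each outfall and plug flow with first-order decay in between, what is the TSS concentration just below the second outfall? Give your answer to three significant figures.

Mass balance: C = (62.60·23.00 + 10.80·104.0) / 73.40 = 2563/73.40 = 34.92 mg/L; combined flow 73.40 m³/s.
Half-life 0.437 d → k = ln 2 / 0.437 = 1.586 d⁻¹.
Applying C = C₀e^(−kt): 34.92 × 0.1713 = 5.980 mg/L.
At the second outfall, C = (73.40·5.980 + 7.700·150.0) / (73.40 + 7.700) = 19.65 mg/L.

19.7 mg/L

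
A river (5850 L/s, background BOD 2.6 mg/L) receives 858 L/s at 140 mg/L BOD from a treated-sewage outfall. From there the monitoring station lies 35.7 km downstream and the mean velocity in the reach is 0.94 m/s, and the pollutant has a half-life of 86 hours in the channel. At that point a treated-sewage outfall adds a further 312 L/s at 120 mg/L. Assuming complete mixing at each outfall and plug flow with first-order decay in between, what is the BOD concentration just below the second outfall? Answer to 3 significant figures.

23.0 mg/L

Conservation of mass: C = (5850·2.600 + 858.0·140.0) / 6708 = 135300/6708 = 20.17 mg/L; combined flow 6708 L/s.
Travel time t = 35.7·1000 / 0.94 = 37980 s = 10.55 h.
Half-life 86 h → k = ln 2 / 86 = 0.008060 h⁻¹ = 0.1934 d⁻¹.
Applying C = C₀e^(−kt): 20.17 × 0.9185 = 18.53 mg/L.
Second outfall: C = (6708·18.53 + 312.0·120.0)/7020 = 23.04 mg/L.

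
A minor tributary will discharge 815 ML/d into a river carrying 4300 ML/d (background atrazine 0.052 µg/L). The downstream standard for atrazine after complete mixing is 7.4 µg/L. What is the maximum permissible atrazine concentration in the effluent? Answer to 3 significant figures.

At the limit, (Qr·Cr + Qe·Cₑ)/(Qr + Qe) = 7.4:
Cₑ = (5115·7.4 − 4300·0.05200) / 815.0 = 46.17 µg/L.

46.2 µg/L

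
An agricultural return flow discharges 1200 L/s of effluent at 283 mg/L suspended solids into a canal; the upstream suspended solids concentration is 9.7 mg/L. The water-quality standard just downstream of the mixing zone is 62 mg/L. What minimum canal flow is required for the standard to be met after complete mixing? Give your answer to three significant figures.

Set C_mix = 62: (Q·9.700 + 1200·283.0) / (Q + 1200) = 62
→ Q = 1200·(283.0 − 62)/(62 − 9.700) = 5071 L/s.

5070 L/s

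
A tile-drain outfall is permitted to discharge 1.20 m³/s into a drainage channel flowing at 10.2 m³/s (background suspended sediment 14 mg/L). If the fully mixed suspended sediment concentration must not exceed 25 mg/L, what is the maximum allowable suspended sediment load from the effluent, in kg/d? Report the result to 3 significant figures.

Mass balance at the limit: 10.20·14.00 + 1.200·Cₑ = 11.40·25 → Cₑ = 118.5 mg/L.
Load = 1.200 m³/s × 118.5 g/m³ × 86 400 s/d = 12290 kg/d.

12300 kg/d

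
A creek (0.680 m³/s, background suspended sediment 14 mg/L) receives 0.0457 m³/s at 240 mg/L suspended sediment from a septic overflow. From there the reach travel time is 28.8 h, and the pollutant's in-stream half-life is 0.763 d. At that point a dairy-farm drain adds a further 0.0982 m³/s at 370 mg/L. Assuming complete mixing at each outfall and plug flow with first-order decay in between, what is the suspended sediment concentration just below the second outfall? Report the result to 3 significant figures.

52.5 mg/L

After mixing, C = (0.6800·14.00 + 0.04570·240.0) / 0.7257 = 20.49/0.7257 = 28.23 mg/L; combined flow 0.7257 m³/s.
Half-life 0.763 d → k = ln 2 / 0.763 = 0.9084 d⁻¹.
First-order decay: C = 28.23·exp(−k·t) = 28.23·0.3362 = 9.491 mg/L.
At the second outfall, C = (0.7257·9.491 + 0.09820·370.0) / (0.7257 + 0.09820) = 52.46 mg/L.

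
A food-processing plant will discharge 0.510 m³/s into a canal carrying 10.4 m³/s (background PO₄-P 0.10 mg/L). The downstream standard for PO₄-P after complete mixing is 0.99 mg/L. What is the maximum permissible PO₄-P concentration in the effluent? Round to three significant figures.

19.1 mg/L

At the limit, (Qr·Cr + Qe·Cₑ)/(Qr + Qe) = 0.99:
Cₑ = (10.91·0.99 − 10.40·0.1000) / 0.5100 = 19.14 mg/L.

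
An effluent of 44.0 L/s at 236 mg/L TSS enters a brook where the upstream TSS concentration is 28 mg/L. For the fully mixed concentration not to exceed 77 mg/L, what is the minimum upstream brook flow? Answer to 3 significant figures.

143 L/s

Set C_mix = 77: (Q·28.00 + 44.00·236.0) / (Q + 44.00) = 77
→ Q = 44.00·(236.0 − 77)/(77 − 28.00) = 142.8 L/s.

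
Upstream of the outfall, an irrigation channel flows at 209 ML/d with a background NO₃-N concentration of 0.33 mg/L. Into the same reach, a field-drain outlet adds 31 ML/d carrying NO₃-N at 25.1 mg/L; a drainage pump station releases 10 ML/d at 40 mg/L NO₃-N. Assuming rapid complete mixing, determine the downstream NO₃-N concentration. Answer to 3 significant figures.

Conservation of mass: C = (209.0·0.3300 + 31.00·25.10 + 10.00·40.00) / 250.0 = 1247/250.0 = 4.988 mg/L.

4.99 mg/L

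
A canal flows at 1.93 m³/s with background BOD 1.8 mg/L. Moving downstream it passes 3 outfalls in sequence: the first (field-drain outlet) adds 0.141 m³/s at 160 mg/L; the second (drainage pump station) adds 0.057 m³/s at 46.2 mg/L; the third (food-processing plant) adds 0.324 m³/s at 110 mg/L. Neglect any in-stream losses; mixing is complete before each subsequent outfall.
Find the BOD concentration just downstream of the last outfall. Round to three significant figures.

26.2 mg/L

Below outfall 1: Q → 2.071 m³/s, C = (1.930·1.800 + 0.1410·160.0)/2.071 = 12.57 mg/L.
Below outfall 2: Q → 2.128 m³/s, C = (2.071·12.57 + 0.05700·46.20)/2.128 = 13.47 mg/L.
Below outfall 3: Q → 2.452 m³/s, C = (2.128·13.47 + 0.3240·110.0)/2.452 = 26.23 mg/L.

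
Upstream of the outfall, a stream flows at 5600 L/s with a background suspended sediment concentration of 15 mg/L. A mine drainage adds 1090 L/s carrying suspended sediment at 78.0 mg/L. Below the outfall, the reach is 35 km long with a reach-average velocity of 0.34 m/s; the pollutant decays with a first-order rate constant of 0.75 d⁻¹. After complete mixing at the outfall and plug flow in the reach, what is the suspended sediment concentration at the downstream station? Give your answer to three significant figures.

Mass balance: C = (5600·15.00 + 1090·78.00) / 6690 = 169000/6690 = 25.26 mg/L.
Travel time t = 35·1000 / 0.34 = 102900 s = 28.59 h.
First-order decay: C = 25.26·exp(−k·t) = 25.26·0.4092 = 10.34 mg/L.

10.3 mg/L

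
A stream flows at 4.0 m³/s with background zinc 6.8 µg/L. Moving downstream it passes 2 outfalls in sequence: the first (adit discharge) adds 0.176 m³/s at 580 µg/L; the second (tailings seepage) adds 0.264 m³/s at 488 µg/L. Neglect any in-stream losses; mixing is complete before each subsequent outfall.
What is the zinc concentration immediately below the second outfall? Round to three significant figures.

58.1 µg/L

After outfall 1: Q = 4.000 + 0.1760 = 4.176 m³/s; C = (4.000·6.800 + 0.1760·580.0)/4.176 = 30.96 µg/L.
After outfall 2: Q = 4.176 + 0.2640 = 4.440 m³/s; C = (4.176·30.96 + 0.2640·488.0)/4.440 = 58.13 µg/L.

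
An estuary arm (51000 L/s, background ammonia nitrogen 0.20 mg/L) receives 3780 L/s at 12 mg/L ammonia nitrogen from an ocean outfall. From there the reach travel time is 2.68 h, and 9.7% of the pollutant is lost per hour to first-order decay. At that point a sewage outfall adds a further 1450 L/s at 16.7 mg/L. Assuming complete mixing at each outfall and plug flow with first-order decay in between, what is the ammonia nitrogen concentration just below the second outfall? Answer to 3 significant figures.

After mixing, C = (51000·0.2000 + 3780·12.00) / 54780 = 55560/54780 = 1.014 mg/L; combined flow 54780 L/s.
9.7%/h lost → k = −ln(1 − 0.097) = 0.1020 h⁻¹.
After decay, C = 1.014 × e^(−kt) = 1.014 × 0.7608 = 0.7716 mg/L.
Second outfall: C = (54780·0.7716 + 1450·16.70)/56230 = 1.182 mg/L.

1.18 mg/L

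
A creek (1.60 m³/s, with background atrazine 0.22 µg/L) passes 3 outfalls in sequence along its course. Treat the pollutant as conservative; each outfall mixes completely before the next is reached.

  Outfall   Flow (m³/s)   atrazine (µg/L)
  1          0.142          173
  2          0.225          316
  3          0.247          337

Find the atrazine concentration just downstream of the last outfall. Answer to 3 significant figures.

Outfall 1: combined Q = 1.742 m³/s; C = (1.600·0.2200 + 0.1420·173.0)/1.742 = 14.30 µg/L.
Outfall 2: combined Q = 1.967 m³/s; C = (1.742·14.30 + 0.2250·316.0)/1.967 = 48.81 µg/L.
Outfall 3: combined Q = 2.214 m³/s; C = (1.967·48.81 + 0.2470·337.0)/2.214 = 80.97 µg/L.

81.0 µg/L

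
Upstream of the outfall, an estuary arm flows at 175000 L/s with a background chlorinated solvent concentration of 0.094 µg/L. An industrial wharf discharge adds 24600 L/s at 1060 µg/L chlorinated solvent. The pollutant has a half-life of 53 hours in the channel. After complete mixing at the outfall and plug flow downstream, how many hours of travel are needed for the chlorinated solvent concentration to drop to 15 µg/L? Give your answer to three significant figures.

166 h

Mass balance: C = (175000·0.09400 + 24600·1060) / 199600 = 26090000/199600 = 130.7 µg/L.
Half-life 53 h → k = ln 2 / 53 = 0.01308 h⁻¹ = 0.3139 d⁻¹.
130.7·exp(−k·t) = 15 → t = ln(130.7/15)/k = 596000 s = 165.5 h.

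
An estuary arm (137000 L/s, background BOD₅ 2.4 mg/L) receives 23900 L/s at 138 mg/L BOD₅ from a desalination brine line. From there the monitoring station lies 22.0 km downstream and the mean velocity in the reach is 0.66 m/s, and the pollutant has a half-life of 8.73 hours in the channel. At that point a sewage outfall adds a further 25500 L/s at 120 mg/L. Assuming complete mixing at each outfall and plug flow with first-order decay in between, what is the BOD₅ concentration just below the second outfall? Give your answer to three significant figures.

25.7 mg/L

Mixed concentration C = ΣQC/ΣQ = (137000·2.400 + 23900·138.0) / 160900 = 3627000/160900 = 22.54 mg/L; combined flow 160900 L/s.
Travel time t = 22.0·1000 / 0.66 = 33330 s = 9.259 h.
Half-life 8.73 h → k = ln 2 / 8.73 = 0.07940 h⁻¹ = 1.906 d⁻¹.
Applying C = C₀e^(−kt): 22.54 × 0.4794 = 10.81 mg/L.
Second outfall: C = (160900·10.81 + 25500·120.0)/186400 = 25.75 mg/L.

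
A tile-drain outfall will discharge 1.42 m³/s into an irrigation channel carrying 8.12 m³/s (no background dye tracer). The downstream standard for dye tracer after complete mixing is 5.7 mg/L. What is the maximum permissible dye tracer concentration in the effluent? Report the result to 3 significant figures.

At the limit, (Qr·Cr + Qe·Cₑ)/(Qr + Qe) = 5.7:
Cₑ = (9.540·5.7 − 8.120·0) / 1.420 = 38.29 mg/L.

38.3 mg/L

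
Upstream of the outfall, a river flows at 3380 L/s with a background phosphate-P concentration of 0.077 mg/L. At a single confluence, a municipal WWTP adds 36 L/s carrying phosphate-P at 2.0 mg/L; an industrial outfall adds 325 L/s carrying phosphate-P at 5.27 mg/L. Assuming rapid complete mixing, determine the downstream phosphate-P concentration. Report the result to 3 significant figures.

After mixing, C = (3380·0.07700 + 36.00·2.000 + 325.0·5.270) / 3741 = 2045/3741 = 0.5466 mg/L.

0.547 mg/L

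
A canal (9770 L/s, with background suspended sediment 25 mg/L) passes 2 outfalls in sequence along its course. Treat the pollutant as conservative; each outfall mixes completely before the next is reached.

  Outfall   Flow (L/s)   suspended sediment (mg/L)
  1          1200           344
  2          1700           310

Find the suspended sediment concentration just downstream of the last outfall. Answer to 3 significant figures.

93.5 mg/L

Below outfall 1: Q → 10970 L/s, C = (9770·25.00 + 1200·344.0)/10970 = 59.90 mg/L.
Below outfall 2: Q → 12670 L/s, C = (10970·59.90 + 1700·310.0)/12670 = 93.45 mg/L.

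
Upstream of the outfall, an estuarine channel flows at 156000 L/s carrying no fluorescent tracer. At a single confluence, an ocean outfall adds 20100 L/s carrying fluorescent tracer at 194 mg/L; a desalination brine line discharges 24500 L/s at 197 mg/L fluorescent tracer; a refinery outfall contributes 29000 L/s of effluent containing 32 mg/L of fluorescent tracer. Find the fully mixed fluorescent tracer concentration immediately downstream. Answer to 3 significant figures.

42.0 mg/L

Conservation of mass: C = (156000·0 + 20100·194.0 + 24500·197.0 + 29000·32.00) / 229600 = 9654000/229600 = 42.05 mg/L.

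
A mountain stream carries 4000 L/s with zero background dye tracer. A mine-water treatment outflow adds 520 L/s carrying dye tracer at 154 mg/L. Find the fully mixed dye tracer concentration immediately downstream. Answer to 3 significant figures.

Conservation of mass: C = (4000·0 + 520.0·154.0) / 4520 = 80080/4520 = 17.72 mg/L.

17.7 mg/L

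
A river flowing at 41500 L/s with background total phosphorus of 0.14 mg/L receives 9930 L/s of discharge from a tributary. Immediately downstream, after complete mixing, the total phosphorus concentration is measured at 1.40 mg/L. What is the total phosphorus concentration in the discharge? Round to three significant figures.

Mass balance: 41500·0.1400 + 9930·Cₑ = 51430·1.400
→ Cₑ = (51430·1.400 − 41500·0.1400) / 9930 = 6.666 mg/L.

6.67 mg/L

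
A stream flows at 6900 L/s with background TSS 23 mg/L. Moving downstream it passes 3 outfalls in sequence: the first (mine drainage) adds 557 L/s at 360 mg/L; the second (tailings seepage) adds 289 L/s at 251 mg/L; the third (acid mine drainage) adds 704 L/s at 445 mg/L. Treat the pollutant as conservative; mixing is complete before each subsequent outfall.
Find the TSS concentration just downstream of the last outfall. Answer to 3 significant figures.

88.2 mg/L

Outfall 1: combined Q = 7457 L/s; C = (6900·23.00 + 557.0·360.0)/7457 = 48.17 mg/L.
Outfall 2: combined Q = 7746 L/s; C = (7457·48.17 + 289.0·251.0)/7746 = 55.74 mg/L.
Outfall 3: combined Q = 8450 L/s; C = (7746·55.74 + 704.0·445.0)/8450 = 88.17 mg/L.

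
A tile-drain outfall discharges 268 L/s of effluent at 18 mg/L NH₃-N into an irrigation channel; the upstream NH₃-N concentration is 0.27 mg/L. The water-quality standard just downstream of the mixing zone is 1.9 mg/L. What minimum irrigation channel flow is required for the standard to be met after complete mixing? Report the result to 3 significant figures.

2650 L/s

Set C_mix = 1.9: (Q·0.2700 + 268.0·18.00) / (Q + 268.0) = 1.9
→ Q = 268.0·(18.00 − 1.9)/(1.9 − 0.2700) = 2647 L/s.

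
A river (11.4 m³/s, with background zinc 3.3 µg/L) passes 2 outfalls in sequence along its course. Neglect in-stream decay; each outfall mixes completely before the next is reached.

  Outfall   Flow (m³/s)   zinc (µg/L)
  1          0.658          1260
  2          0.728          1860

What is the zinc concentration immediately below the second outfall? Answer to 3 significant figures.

Below outfall 1: Q → 12.06 m³/s, C = (11.40·3.300 + 0.6580·1260)/12.06 = 71.88 µg/L.
Below outfall 2: Q → 12.79 m³/s, C = (12.06·71.88 + 0.7280·1860)/12.79 = 173.7 µg/L.

174 µg/L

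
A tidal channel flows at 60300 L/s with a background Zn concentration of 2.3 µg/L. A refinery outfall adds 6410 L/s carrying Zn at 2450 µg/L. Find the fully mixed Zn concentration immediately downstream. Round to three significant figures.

After mixing, C = (60300·2.300 + 6410·2450) / 66710 = 15840000/66710 = 237.5 µg/L.

237 µg/L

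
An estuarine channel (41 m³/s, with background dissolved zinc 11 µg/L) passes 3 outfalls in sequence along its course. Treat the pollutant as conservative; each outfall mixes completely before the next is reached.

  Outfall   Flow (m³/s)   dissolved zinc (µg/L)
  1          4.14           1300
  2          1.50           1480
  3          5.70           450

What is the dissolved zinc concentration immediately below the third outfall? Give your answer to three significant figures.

203 µg/L

Below outfall 1: Q → 45.14 m³/s, C = (41.00·11.00 + 4.140·1300)/45.14 = 129.2 µg/L.
Below outfall 2: Q → 46.64 m³/s, C = (45.14·129.2 + 1.500·1480)/46.64 = 172.7 µg/L.
Below outfall 3: Q → 52.34 m³/s, C = (46.64·172.7 + 5.700·450.0)/52.34 = 202.9 µg/L.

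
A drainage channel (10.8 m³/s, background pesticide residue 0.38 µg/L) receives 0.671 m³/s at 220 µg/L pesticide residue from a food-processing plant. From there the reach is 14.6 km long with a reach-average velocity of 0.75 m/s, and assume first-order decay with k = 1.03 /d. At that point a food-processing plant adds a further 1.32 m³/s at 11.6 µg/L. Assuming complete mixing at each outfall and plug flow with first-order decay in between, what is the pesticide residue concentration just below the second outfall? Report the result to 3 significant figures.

Flow-weighted average: C = (10.80·0.3800 + 0.6710·220.0) / 11.47 = 151.7/11.47 = 13.23 µg/L; combined flow 11.47 m³/s.
Travel time t = 14.6·1000 / 0.75 = 19470 s = 5.407 h.
Decay over the reach: 13.23·exp(−kt) = 13.23·0.7929 = 10.49 µg/L.
At the second outfall, C = (11.47·10.49 + 1.320·11.60) / (11.47 + 1.320) = 10.60 µg/L.

10.6 µg/L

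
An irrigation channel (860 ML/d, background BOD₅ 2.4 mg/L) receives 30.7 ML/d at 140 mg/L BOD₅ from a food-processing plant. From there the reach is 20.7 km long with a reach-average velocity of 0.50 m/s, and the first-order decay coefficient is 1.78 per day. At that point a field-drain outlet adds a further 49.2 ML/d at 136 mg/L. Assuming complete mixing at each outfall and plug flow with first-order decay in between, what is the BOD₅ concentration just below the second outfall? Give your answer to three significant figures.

Flow-weighted average: C = (860.0·2.400 + 30.70·140.0) / 890.7 = 6362/890.7 = 7.143 mg/L; combined flow 890.7 ML/d.
Travel time t = 20.7·1000 / 0.50 = 41400 s = 11.50 h.
Decay over the reach: 7.143·exp(−kt) = 7.143·0.4262 = 3.044 mg/L.
Second outfall: C = (890.7·3.044 + 49.20·136.0)/939.9 = 10.00 mg/L.

10.0 mg/L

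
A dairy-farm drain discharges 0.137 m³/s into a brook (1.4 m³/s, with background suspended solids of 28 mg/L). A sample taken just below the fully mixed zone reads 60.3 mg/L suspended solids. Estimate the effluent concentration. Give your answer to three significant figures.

390 mg/L

Mass balance: 1.400·28.00 + 0.1370·Cₑ = 1.537·60.30
→ Cₑ = (1.537·60.30 − 1.400·28.00) / 0.1370 = 390.4 mg/L.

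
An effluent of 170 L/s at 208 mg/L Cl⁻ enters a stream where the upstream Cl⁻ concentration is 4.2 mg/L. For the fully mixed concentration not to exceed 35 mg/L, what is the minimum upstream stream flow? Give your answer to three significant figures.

955 L/s

Set C_mix = 35: (Q·4.200 + 170.0·208.0) / (Q + 170.0) = 35
→ Q = 170.0·(208.0 − 35)/(35 − 4.200) = 954.9 L/s.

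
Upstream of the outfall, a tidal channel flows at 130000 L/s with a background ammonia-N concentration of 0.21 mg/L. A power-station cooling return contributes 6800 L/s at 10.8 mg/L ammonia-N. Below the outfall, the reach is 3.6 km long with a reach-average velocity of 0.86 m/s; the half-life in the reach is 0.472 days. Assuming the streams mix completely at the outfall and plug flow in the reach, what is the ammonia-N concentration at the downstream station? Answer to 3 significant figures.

0.686 mg/L

Mass balance: C = (130000·0.2100 + 6800·10.80) / 136800 = 100700/136800 = 0.7364 mg/L.
Travel time t = 3.6·1000 / 0.86 = 4186 s = 1.163 h.
Half-life 0.472 d → k = ln 2 / 0.472 = 1.469 d⁻¹.
First-order decay: C = 0.7364·exp(−k·t) = 0.7364·0.9313 = 0.6858 mg/L.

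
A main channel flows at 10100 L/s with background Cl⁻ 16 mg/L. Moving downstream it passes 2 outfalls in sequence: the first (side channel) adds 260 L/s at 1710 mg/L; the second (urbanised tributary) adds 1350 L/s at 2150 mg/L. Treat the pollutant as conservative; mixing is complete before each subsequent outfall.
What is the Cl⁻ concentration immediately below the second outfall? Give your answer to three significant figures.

300 mg/L

After outfall 1: Q = 10100 + 260.0 = 10360 L/s; C = (10100·16.00 + 260.0·1710)/10360 = 58.51 mg/L.
After outfall 2: Q = 10360 + 1350 = 11710 L/s; C = (10360·58.51 + 1350·2150)/11710 = 299.6 mg/L.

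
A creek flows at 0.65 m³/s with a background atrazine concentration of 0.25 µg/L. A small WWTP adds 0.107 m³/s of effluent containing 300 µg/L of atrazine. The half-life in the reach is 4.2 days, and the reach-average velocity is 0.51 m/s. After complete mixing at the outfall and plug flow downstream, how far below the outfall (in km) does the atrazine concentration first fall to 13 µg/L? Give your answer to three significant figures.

Conservation of mass: C = (0.6500·0.2500 + 0.1070·300.0) / 0.7570 = 32.26/0.7570 = 42.62 µg/L.
Half-life 4.2 d → k = ln 2 / 4.2 = 0.1650 d⁻¹.
Set 42.62·exp(−k·t) = 13 → t = ln(42.62/13)/k = 621600 s = 172.7 h.
Distance = v·t = 0.51·621600 = 317000 m = 317.0 km.

317 km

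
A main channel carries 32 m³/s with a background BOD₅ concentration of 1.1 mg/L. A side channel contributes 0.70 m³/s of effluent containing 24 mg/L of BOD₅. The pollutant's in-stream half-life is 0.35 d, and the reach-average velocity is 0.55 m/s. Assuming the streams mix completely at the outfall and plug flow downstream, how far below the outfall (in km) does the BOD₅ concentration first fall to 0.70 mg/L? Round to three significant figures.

19.7 km

Conservation of mass: C = (32.00·1.100 + 0.7000·24.00) / 32.70 = 52.00/32.70 = 1.590 mg/L.
Half-life 0.35 d → k = ln 2 / 0.35 = 1.980 d⁻¹.
Set 1.590·exp(−k·t) = 0.70 → t = ln(1.590/0.70)/k = 35800 s = 9.944 h.
Distance = v·t = 0.55·35800 = 19690 m = 19.69 km.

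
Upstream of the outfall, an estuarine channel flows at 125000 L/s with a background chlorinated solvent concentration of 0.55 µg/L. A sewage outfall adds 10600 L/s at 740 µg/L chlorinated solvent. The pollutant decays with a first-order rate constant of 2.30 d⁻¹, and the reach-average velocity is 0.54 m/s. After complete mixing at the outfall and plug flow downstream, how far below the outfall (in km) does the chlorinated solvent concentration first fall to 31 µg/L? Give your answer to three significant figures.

Flow-weighted average: C = (125000·0.5500 + 10600·740.0) / 135600 = 7913000/135600 = 58.35 µg/L.
Set 58.35·exp(−k·t) = 31 → t = ln(58.35/31)/k = 23760 s = 6.600 h.
Distance = v·t = 0.54·23760 = 12830 m = 12.83 km.

12.8 km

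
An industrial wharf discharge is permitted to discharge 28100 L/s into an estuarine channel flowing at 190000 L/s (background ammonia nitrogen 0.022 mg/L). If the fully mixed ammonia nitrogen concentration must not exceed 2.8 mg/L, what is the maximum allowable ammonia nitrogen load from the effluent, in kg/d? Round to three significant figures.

52400 kg/d

Mass balance at the limit: 190000·0.02200 + 28100·Cₑ = 218100·2.8 → Cₑ = 21.58 mg/L.
28100 L/s = 28.10 m³/s. Load = 28.10 m³/s × 21.58 g/m³ × 86 400 s/d = 52400 kg/d.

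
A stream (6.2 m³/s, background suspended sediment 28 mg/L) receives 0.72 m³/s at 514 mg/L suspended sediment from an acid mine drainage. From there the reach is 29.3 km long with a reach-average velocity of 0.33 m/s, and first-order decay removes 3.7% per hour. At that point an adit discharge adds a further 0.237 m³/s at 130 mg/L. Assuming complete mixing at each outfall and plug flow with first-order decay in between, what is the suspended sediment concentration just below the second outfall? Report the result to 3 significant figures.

Flow-weighted average: C = (6.200·28.00 + 0.7200·514.0) / 6.920 = 543.7/6.920 = 78.57 mg/L; combined flow 6.920 m³/s.
Travel time t = 29.3·1000 / 0.33 = 88790 s = 24.66 h.
3.7%/h lost → k = −ln(1 − 0.037) = 0.03770 h⁻¹.
After decay, C = 78.57 × e^(−kt) = 78.57 × 0.3946 = 31.00 mg/L.
Second outfall: C = (6.920·31.00 + 0.2370·130.0)/7.157 = 34.28 mg/L.

34.3 mg/L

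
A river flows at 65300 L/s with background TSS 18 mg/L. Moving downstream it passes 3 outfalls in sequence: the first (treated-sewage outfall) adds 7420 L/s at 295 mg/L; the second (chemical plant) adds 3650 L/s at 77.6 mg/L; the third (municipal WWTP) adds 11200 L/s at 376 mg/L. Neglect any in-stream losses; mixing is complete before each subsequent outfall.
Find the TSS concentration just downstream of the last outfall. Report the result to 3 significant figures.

89.7 mg/L

After outfall 1: Q = 65300 + 7420 = 72720 L/s; C = (65300·18.00 + 7420·295.0)/72720 = 46.26 mg/L.
After outfall 2: Q = 72720 + 3650 = 76370 L/s; C = (72720·46.26 + 3650·77.60)/76370 = 47.76 mg/L.
After outfall 3: Q = 76370 + 11200 = 87570 L/s; C = (76370·47.76 + 11200·376.0)/87570 = 89.74 mg/L.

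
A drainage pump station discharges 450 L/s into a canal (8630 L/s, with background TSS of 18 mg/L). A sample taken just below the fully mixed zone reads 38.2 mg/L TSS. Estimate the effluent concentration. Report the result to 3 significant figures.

426 mg/L

Mass balance: 8630·18.00 + 450.0·Cₑ = 9080·38.20
→ Cₑ = (9080·38.20 − 8630·18.00) / 450.0 = 425.6 mg/L.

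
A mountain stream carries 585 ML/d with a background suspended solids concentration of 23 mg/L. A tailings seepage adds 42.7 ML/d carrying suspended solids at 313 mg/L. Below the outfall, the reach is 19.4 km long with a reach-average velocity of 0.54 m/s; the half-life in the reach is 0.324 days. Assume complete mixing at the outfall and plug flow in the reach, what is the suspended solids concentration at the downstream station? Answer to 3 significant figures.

17.6 mg/L

Mass balance: C = (585.0·23.00 + 42.70·313.0) / 627.7 = 26820/627.7 = 42.73 mg/L.
Travel time t = 19.4·1000 / 0.54 = 35930 s = 9.979 h.
Half-life 0.324 d → k = ln 2 / 0.324 = 2.139 d⁻¹.
Decay over the reach: 42.73·exp(−kt) = 42.73·0.4108 = 17.55 mg/L.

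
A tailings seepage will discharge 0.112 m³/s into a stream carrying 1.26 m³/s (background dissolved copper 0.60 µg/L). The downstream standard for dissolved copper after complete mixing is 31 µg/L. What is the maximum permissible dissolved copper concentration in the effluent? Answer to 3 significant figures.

At the limit, (Qr·Cr + Qe·Cₑ)/(Qr + Qe) = 31:
Cₑ = (1.372·31 − 1.260·0.6000) / 0.1120 = 373.0 µg/L.

373 µg/L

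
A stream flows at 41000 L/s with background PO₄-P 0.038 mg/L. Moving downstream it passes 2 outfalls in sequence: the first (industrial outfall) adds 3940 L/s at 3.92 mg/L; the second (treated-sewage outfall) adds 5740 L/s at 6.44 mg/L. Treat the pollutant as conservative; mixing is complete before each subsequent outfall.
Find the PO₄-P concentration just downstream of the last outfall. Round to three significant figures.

After outfall 1: Q = 41000 + 3940 = 44940 L/s; C = (41000·0.03800 + 3940·3.920)/44940 = 0.3783 mg/L.
After outfall 2: Q = 44940 + 5740 = 50680 L/s; C = (44940·0.3783 + 5740·6.440)/50680 = 1.065 mg/L.

1.06 mg/L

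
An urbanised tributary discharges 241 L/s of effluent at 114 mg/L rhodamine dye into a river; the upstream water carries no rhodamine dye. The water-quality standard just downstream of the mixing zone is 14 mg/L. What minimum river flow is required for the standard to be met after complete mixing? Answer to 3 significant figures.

Set C_mix = 14: (Q·0 + 241.0·114.0) / (Q + 241.0) = 14
→ Q = 241.0·(114.0 − 14)/(14 − 0) = 1721 L/s.

1720 L/s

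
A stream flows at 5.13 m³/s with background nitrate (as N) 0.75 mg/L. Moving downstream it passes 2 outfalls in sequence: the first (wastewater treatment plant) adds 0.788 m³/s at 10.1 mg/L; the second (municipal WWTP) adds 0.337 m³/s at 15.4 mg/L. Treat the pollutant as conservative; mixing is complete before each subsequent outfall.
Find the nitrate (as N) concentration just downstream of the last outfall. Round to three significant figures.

2.72 mg/L

Outfall 1: combined Q = 5.918 m³/s; C = (5.130·0.7500 + 0.7880·10.10)/5.918 = 1.995 mg/L.
Outfall 2: combined Q = 6.255 m³/s; C = (5.918·1.995 + 0.3370·15.40)/6.255 = 2.717 mg/L.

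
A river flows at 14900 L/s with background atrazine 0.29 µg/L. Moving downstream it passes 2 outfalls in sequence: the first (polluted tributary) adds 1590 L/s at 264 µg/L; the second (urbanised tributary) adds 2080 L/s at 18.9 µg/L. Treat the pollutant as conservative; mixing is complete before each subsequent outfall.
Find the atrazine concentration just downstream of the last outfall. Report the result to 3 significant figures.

25.0 µg/L

Outfall 1: combined Q = 16490 L/s; C = (14900·0.2900 + 1590·264.0)/16490 = 25.72 µg/L.
Outfall 2: combined Q = 18570 L/s; C = (16490·25.72 + 2080·18.90)/18570 = 24.95 µg/L.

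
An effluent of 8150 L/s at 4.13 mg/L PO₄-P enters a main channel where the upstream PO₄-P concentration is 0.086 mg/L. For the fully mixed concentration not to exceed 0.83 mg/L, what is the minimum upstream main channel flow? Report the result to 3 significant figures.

36100 L/s

Set C_mix = 0.83: (Q·0.08600 + 8150·4.130) / (Q + 8150) = 0.83
→ Q = 8150·(4.130 − 0.83)/(0.83 − 0.08600) = 36150 L/s.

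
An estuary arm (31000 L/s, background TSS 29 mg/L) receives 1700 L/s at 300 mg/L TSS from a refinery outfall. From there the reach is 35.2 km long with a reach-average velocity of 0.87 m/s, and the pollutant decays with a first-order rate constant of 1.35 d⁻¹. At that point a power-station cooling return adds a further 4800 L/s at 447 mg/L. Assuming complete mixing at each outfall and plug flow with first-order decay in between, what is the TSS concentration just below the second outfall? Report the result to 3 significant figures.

Flow-weighted average: C = (31000·29.00 + 1700·300.0) / 32700 = 1409000/32700 = 43.09 mg/L; combined flow 32700 L/s.
Travel time t = 35.2·1000 / 0.87 = 40460 s = 11.24 h.
First-order decay: C = 43.09·exp(−k·t) = 43.09·0.5314 = 22.90 mg/L.
Second outfall: C = (32700·22.90 + 4800·447.0)/37500 = 77.18 mg/L.

77.2 mg/L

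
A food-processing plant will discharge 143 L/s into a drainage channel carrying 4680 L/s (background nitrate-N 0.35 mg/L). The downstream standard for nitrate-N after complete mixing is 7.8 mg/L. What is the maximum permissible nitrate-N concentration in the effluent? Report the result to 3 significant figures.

252 mg/L

At the limit, (Qr·Cr + Qe·Cₑ)/(Qr + Qe) = 7.8:
Cₑ = (4823·7.8 − 4680·0.3500) / 143.0 = 251.6 mg/L.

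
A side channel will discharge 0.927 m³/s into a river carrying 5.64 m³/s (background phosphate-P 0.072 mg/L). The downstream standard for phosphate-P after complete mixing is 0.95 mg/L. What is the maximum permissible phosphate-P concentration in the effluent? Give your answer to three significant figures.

At the limit, (Qr·Cr + Qe·Cₑ)/(Qr + Qe) = 0.95:
Cₑ = (6.567·0.95 − 5.640·0.07200) / 0.9270 = 6.292 mg/L.

6.29 mg/L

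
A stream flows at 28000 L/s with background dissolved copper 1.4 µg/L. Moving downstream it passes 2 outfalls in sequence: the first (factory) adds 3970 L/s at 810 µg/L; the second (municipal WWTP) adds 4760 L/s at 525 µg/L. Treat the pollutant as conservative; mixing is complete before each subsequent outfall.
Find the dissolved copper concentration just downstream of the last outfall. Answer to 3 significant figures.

157 µg/L

After outfall 1: Q = 28000 + 3970 = 31970 L/s; C = (28000·1.400 + 3970·810.0)/31970 = 101.8 µg/L.
After outfall 2: Q = 31970 + 4760 = 36730 L/s; C = (31970·101.8 + 4760·525.0)/36730 = 156.7 µg/L.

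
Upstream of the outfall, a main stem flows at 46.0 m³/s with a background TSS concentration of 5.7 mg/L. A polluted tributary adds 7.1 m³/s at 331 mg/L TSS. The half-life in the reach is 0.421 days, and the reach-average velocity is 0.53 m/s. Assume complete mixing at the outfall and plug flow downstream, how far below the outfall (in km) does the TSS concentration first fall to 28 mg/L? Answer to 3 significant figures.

After mixing, C = (46.00·5.700 + 7.100·331.0) / 53.10 = 2612/53.10 = 49.20 mg/L.
Half-life 0.421 d → k = ln 2 / 0.421 = 1.646 d⁻¹.
Set 49.20·exp(−k·t) = 28 → t = ln(49.20/28)/k = 29580 s = 8.216 h.
Distance = v·t = 0.53·29580 = 15680 m = 15.68 km.

15.7 km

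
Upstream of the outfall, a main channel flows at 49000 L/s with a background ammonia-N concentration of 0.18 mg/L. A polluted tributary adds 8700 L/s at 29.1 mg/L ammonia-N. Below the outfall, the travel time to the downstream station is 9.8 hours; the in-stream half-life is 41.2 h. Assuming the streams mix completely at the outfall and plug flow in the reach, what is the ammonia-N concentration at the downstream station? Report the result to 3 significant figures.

Mixed concentration C = ΣQC/ΣQ = (49000·0.1800 + 8700·29.10) / 57700 = 262000/57700 = 4.541 mg/L.
Half-life 41.2 h → k = ln 2 / 41.2 = 0.01682 h⁻¹ = 0.4038 d⁻¹.
First-order decay: C = 4.541·exp(−k·t) = 4.541·0.8480 = 3.850 mg/L.

3.85 mg/L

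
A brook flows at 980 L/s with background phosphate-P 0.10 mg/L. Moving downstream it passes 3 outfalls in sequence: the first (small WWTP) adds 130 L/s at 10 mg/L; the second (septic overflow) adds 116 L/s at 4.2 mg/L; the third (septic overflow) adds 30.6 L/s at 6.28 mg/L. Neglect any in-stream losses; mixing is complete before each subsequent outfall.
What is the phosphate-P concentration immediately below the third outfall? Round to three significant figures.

1.65 mg/L

Outfall 1: combined Q = 1110 L/s; C = (980.0·0.1000 + 130.0·10.00)/1110 = 1.259 mg/L.
Outfall 2: combined Q = 1226 L/s; C = (1110·1.259 + 116.0·4.200)/1226 = 1.538 mg/L.
Outfall 3: combined Q = 1257 L/s; C = (1226·1.538 + 30.60·6.280)/1257 = 1.653 mg/L.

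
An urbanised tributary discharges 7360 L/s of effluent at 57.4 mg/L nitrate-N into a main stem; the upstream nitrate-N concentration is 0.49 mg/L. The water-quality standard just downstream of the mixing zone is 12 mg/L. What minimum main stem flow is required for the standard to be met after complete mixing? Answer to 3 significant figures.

Set C_mix = 12: (Q·0.4900 + 7360·57.40) / (Q + 7360) = 12
→ Q = 7360·(57.40 − 12)/(12 − 0.4900) = 29030 L/s.

29000 L/s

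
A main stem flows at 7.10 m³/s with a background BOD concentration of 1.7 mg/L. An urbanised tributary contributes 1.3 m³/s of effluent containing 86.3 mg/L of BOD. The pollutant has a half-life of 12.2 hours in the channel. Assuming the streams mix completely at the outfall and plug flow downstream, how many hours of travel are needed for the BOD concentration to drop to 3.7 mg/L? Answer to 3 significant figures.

Flow-weighted average: C = (7.100·1.700 + 1.300·86.30) / 8.400 = 124.3/8.400 = 14.79 mg/L.
Half-life 12.2 h → k = ln 2 / 12.2 = 0.05682 h⁻¹ = 1.364 d⁻¹.
14.79·exp(−k·t) = 3.7 → t = ln(14.79/3.7)/k = 87810 s = 24.39 h.

24.4 h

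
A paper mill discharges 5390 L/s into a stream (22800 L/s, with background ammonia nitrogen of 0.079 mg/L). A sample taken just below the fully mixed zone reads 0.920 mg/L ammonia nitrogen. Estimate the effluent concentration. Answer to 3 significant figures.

Mass balance: 22800·0.07900 + 5390·Cₑ = 28190·0.9200
→ Cₑ = (28190·0.9200 − 22800·0.07900) / 5390 = 4.477 mg/L.

4.48 mg/L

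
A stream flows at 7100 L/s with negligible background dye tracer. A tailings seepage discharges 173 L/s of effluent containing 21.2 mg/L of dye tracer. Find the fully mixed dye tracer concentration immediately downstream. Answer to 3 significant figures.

Conservation of mass: C = (7100·0 + 173.0·21.20) / 7273 = 3668/7273 = 0.5043 mg/L.

0.504 mg/L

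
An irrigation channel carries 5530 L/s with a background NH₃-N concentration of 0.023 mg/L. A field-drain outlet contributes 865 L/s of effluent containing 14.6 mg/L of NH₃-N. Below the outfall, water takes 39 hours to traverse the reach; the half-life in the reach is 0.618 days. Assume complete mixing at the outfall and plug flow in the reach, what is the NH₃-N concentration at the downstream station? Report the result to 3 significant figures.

After mixing, C = (5530·0.02300 + 865.0·14.60) / 6395 = 12760/6395 = 1.995 mg/L.
Half-life 0.618 d → k = ln 2 / 0.618 = 1.122 d⁻¹.
First-order decay: C = 1.995·exp(−k·t) = 1.995·0.1616 = 0.3224 mg/L.

0.322 mg/L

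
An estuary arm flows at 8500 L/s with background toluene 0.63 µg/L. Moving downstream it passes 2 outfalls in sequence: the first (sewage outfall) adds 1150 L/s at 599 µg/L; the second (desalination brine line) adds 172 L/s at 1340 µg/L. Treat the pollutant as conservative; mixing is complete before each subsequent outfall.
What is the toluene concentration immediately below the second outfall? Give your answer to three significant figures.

After outfall 1: Q = 8500 + 1150 = 9650 L/s; C = (8500·0.6300 + 1150·599.0)/9650 = 71.94 µg/L.
After outfall 2: Q = 9650 + 172.0 = 9822 L/s; C = (9650·71.94 + 172.0·1340)/9822 = 94.14 µg/L.

94.1 µg/L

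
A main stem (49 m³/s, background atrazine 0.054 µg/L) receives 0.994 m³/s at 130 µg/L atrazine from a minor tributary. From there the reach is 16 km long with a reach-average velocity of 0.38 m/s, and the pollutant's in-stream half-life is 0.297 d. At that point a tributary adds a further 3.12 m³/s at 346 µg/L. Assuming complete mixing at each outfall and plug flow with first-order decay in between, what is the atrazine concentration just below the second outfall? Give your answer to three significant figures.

21.1 µg/L

Mixed concentration C = ΣQC/ΣQ = (49.00·0.05400 + 0.9940·130.0) / 49.99 = 131.9/49.99 = 2.638 µg/L; combined flow 49.99 m³/s.
Travel time t = 16·1000 / 0.38 = 42110 s = 11.70 h.
Half-life 0.297 d → k = ln 2 / 0.297 = 2.334 d⁻¹.
Decay over the reach: 2.638·exp(−kt) = 2.638·0.3207 = 0.8458 µg/L.
Second outfall: C = (49.99·0.8458 + 3.120·346.0)/53.11 = 21.12 µg/L.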